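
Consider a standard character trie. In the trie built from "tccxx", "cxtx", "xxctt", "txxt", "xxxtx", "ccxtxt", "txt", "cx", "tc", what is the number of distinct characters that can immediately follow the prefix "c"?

Walk "c" from the root, arriving at one node.
Characters that immediately follow "c" among the stored strings: {c, x}.
That node has 2 child edges.

2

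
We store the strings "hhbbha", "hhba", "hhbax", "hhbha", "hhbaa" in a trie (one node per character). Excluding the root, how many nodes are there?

11

Trace insertions, counting only characters that open a new branch:
  "hhbbha" → 6 new (h, h, b, b, h, a)
  "hhba" → prefix "hhb" already present; 1 new (a)
  "hhbax" → prefix "hhba" already present; 1 new (x)
  "hhbha" → prefix "hhb" already present; 2 new (h, a)
  "hhbaa" → prefix "hhba" already present; 1 new (a)
Total nodes = 6 + 1 + 1 + 2 + 1 = 11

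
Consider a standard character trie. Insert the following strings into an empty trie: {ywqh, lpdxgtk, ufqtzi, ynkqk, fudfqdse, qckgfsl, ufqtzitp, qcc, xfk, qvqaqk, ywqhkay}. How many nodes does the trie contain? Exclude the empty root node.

For each word, the new-node count is its length minus the longest prefix already in the trie:
  "ywqh" → 4 new (y, w, q, h)
  "lpdxgtk" → 7 new (l, p, d, x, g, t, k)
  "ufqtzi" → 6 new (u, f, q, t, z, i)
  "ynkqk" → prefix "y" already present; 4 new (n, k, q, k)
  "fudfqdse" → 8 new (f, u, d, f, q, d, s, e)
  "qckgfsl" → 7 new (q, c, k, g, f, s, l)
  "ufqtzitp" → prefix "ufqtzi" already present; 2 new (t, p)
  "qcc" → prefix "qc" already present; 1 new (c)
  "xfk" → 3 new (x, f, k)
  "qvqaqk" → prefix "q" already present; 5 new (v, q, a, q, k)
  "ywqhkay" → prefix "ywqh" already present; 3 new (k, a, y)
Total nodes = 4 + 7 + 6 + 4 + 8 + 7 + 2 + 1 + 3 + 5 + 3 = 50

50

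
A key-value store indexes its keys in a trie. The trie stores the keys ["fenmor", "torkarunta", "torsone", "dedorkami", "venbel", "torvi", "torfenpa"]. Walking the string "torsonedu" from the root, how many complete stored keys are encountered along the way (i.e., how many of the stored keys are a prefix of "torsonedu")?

1

Walk "torsonedu" from the root; an end-of-word marker is hit whenever a stored word is a prefix of "torsonedu".
Prefixes of the query that are stored words: "torsone"
Count: 1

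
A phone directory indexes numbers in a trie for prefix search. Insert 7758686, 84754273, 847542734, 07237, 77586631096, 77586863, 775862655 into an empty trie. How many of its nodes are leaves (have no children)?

A leaf is a node with no children — equivalently, the end of a word that is not a proper prefix of any other stored word.
Those words: "07237", "775862655", "77586631096", "77586863", "847542734"
Leaf count: 5

5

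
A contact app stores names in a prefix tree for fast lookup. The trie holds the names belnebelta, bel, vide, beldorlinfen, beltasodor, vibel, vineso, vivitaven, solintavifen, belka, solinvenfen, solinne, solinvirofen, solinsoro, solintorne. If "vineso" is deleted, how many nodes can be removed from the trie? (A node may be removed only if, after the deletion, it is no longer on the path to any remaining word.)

Walk "vineso" from the leaf back toward the root, removing each node that no remaining word uses.
The suffix "neso" (4 nodes) is used only by "vineso"; the node for "vi" still has the child "d", so pruning stops there.
Nodes removed: 4

4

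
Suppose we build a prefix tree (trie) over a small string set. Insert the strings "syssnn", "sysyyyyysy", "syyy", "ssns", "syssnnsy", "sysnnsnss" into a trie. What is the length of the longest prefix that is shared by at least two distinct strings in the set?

Look for the deepest trie node that still has at least two words in its subtree.
e.g. "syssnn" and "syssnnsy" share the prefix "syssnn" of length 6; no pair shares a longer one.
Longest shared-prefix length: 6

6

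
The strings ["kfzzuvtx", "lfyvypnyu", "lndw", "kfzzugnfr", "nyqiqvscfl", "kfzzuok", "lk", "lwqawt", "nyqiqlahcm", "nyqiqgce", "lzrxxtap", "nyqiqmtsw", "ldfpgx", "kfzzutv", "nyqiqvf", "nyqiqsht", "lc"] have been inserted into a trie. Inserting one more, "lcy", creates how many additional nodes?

1

"lc" is already a path in the trie; the remaining "y" must be added.
So 3 − 2 = 1 new nodes.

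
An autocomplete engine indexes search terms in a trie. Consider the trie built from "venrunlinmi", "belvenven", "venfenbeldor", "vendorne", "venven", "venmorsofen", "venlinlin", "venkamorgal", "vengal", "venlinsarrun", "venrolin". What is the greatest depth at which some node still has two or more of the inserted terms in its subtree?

6

The deepest shared node is where two words last agree before diverging.
e.g. "venlinlin" and "venlinsarrun" share the prefix "venlin" of length 6; no pair shares a longer one.
Longest shared-prefix length: 6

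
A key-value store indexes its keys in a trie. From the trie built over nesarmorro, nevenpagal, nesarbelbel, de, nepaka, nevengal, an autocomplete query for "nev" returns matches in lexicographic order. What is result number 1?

Filter for "nev…" and sort: "nevengal", "nevenpagal"
Position 1: nevengal

nevengal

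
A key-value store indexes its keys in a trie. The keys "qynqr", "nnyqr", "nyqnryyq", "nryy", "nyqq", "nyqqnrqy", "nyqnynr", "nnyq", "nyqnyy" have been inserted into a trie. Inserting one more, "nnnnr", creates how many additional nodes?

3

The longest prefix of "nnnnr" already in the trie is "nn" (length 2).
So 5 − 2 = 3 new nodes.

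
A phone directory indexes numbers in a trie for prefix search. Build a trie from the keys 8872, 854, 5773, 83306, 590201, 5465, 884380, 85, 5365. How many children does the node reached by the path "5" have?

4

Walk "5" from the root, arriving at one node.
Characters that immediately follow "5" among the stored strings: {3, 4, 7, 9}.
That node has 4 child edges.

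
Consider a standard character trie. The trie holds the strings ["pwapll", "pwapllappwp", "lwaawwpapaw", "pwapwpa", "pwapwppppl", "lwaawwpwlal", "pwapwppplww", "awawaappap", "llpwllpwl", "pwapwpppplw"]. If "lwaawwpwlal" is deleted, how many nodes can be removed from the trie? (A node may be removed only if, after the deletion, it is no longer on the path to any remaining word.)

4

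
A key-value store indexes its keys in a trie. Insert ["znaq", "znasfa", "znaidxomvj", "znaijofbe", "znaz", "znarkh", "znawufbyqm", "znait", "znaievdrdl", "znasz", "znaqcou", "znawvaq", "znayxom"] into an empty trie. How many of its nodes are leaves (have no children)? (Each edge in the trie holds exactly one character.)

A leaf is a node with no children — equivalently, the end of a word that is not a proper prefix of any other stored word.
Those words: "znaidxomvj", "znaievdrdl", "znaijofbe", "znait", "znaqcou", "znarkh", "znasfa", "znasz", "znawufbyqm", "znawvaq", "znayxom", "znaz"
Leaf count: 12

12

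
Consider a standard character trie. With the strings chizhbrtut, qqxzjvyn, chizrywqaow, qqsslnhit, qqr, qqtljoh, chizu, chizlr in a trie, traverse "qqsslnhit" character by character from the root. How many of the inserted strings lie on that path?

1

Traverse "qqsslnhit" character by character; count nodes along the way that are marked as word ends.
Prefixes of the query that are stored words: "qqsslnhit"
Count: 1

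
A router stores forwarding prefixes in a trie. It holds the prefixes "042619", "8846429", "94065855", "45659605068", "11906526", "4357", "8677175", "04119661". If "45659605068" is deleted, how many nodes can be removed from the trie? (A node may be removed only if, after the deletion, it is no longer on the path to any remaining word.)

10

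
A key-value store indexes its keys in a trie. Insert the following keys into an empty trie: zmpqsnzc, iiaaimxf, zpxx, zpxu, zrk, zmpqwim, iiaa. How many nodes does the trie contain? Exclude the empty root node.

25

Insert word by word; a character creates a node only if that edge doesn't already exist:
  "zmpqsnzc" → 8 new (z, m, p, q, s, n, z, c)
  "iiaaimxf" → 8 new (i, i, a, a, i, m, x, f)
  "zpxx" → prefix "z" already present; 3 new (p, x, x)
  "zpxu" → prefix "zpx" already present; 1 new (u)
  "zrk" → prefix "z" already present; 2 new (r, k)
  "zmpqwim" → prefix "zmpq" already present; 3 new (w, i, m)
  "iiaa" → prefix "iiaa" already present; 0 new (none)
Total nodes = 8 + 8 + 3 + 1 + 2 + 3 + 0 = 25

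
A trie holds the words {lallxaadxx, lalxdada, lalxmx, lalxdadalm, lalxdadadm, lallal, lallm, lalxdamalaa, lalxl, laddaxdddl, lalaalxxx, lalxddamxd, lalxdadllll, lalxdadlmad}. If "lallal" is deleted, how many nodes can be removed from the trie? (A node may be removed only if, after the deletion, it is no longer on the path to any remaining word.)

A node on "lallal"'s path can go only if nothing else ends at it or branches off below it.
The suffix "al" (2 nodes) is used only by "lallal"; the node for "lall" still has the child "x", so pruning stops there.
Nodes removed: 2

2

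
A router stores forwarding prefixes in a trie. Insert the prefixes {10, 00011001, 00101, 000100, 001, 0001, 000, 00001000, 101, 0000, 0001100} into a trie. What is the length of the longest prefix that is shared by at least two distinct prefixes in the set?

7

Look for the deepest trie node that still has at least two words in its subtree.
e.g. "0001100" and "00011001" share the prefix "0001100" of length 7; no pair shares a longer one.
Longest shared-prefix length: 7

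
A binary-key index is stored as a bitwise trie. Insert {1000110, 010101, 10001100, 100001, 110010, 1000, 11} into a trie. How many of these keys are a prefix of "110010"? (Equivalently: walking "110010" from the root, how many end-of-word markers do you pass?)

Check each prefix of "110010" against the stored set — each match is an end-marker on the path.
Prefixes of the query that are stored words: "11", "110010"
Count: 2

2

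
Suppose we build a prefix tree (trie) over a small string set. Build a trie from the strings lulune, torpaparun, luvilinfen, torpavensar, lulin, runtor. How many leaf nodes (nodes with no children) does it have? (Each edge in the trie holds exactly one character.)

Leaves are exactly the stored words that no other stored word extends.
Those words: "lulin", "lulune", "luvilinfen", "runtor", "torpaparun", "torpavensar"
Leaf count: 6

6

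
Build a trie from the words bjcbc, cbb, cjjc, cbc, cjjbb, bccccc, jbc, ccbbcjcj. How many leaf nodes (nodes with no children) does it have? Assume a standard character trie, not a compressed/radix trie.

8

A leaf is a node with no children — equivalently, the end of a word that is not a proper prefix of any other stored word.
Those words: "bccccc", "bjcbc", "cbb", "cbc", "ccbbcjcj", "cjjbb", "cjjc", "jbc"
Leaf count: 8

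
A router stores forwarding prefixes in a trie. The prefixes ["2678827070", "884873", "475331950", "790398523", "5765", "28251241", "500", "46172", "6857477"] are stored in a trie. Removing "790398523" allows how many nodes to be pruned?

9

After clearing the end-marker at "790398523", prune upward until reaching a node still needed by another word.
No other word shares any prefix with "790398523", so all 9 of its nodes go.
Nodes removed: 9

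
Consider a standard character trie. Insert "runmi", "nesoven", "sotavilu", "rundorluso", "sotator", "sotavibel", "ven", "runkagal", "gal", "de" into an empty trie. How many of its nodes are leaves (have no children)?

10

A leaf is a node with no children — equivalently, the end of a word that is not a proper prefix of any other stored word.
Those words: "de", "gal", "nesoven", "rundorluso", "runkagal", "runmi", "sotator", "sotavibel", "sotavilu", "ven"
Leaf count: 10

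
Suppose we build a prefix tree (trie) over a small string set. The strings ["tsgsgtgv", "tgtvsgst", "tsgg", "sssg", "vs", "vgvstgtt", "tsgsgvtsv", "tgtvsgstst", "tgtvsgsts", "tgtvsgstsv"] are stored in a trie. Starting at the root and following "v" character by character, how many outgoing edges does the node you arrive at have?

Follow the path "v" to its node, then look at its outgoing edges.
Characters that immediately follow "v" among the stored strings: {g, s}.
That node has 2 child edges.

2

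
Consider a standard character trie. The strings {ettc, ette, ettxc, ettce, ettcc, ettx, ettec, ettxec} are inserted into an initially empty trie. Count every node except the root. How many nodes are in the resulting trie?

12

Count nodes per top-level branch (shared prefixes stored once):
  'e'-branch (ettc, ettcc, ettce, ette, ettec, ettx, ettxc, ettxec): 12 nodes
Sum: 12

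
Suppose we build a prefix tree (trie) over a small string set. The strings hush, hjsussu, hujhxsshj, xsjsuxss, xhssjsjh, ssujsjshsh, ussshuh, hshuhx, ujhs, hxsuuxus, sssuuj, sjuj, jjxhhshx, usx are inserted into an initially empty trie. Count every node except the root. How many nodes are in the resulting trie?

80

Count nodes per top-level branch (shared prefixes stored once):
  'h'-branch (hjsussu, hshuhx, hujhxsshj, hush, hxsuuxus): 29 nodes
  'j'-branch (jjxhhshx): 8 nodes
  's'-branch (sjuj, sssuuj, ssujsjshsh): 17 nodes
  'u'-branch (ujhs, ussshuh, usx): 11 nodes
  'x'-branch (xhssjsjh, xsjsuxss): 15 nodes
Sum: 80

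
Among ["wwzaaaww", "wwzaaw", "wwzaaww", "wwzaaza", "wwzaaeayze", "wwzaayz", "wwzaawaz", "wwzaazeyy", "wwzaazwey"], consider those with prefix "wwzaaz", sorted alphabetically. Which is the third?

wwzaazwey

DFS of the "wwzaaz" subtree visits, in order: "wwzaaza", "wwzaazeyy", "wwzaazwey"
Position 3: wwzaazwey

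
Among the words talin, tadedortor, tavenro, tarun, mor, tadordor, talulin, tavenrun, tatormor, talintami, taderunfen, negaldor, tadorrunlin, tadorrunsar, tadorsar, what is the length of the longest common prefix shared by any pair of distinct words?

8

Look for the deepest trie node that still has at least two words in its subtree.
e.g. "tadorrunlin" and "tadorrunsar" share the prefix "tadorrun" of length 8; no pair shares a longer one.
Longest shared-prefix length: 8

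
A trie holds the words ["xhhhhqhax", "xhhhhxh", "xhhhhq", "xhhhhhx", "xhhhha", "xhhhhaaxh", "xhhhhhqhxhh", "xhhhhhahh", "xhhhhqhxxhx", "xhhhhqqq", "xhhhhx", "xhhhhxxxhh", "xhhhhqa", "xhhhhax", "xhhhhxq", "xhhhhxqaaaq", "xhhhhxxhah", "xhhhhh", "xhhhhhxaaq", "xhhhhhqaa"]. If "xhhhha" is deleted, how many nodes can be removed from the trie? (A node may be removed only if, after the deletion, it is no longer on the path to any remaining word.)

A node on "xhhhha"'s path can go only if nothing else ends at it or branches off below it.
Every node on "xhhhha" is still needed (e.g. by "xhhhhaaxh"), so nothing is freed.
Nodes removed: 0

0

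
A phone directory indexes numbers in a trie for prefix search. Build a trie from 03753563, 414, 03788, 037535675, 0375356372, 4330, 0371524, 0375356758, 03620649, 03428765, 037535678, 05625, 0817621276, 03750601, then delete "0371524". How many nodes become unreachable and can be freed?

A node on "0371524"'s path can go only if nothing else ends at it or branches off below it.
The suffix "1524" (4 nodes) is used only by "0371524"; the node for "037" still has the child "5", so pruning stops there.
Nodes removed: 4

4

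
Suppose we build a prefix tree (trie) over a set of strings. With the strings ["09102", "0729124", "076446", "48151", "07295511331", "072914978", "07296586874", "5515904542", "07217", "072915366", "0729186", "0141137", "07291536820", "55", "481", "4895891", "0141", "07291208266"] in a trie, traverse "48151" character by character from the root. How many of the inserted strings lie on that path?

Traverse "48151" character by character; count nodes along the way that are marked as word ends.
Prefixes of the query that are stored words: "481", "48151"
Count: 2

2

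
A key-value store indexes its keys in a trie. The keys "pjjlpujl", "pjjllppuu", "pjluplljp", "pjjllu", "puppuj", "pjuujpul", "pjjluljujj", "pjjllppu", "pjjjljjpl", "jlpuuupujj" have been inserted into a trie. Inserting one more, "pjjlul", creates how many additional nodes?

Every character of "pjjlul" already lies on an existing path (it is a prefix of some stored word).
No new nodes are needed: 0.

0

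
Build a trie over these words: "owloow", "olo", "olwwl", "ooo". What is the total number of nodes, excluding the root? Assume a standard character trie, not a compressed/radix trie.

Insert word by word; a character creates a node only if that edge doesn't already exist:
  "owloow" → 6 new (o, w, l, o, o, w)
  "olo" → prefix "o" already present; 2 new (l, o)
  "olwwl" → prefix "ol" already present; 3 new (w, w, l)
  "ooo" → prefix "o" already present; 2 new (o, o)
Total nodes = 6 + 2 + 3 + 2 = 13

13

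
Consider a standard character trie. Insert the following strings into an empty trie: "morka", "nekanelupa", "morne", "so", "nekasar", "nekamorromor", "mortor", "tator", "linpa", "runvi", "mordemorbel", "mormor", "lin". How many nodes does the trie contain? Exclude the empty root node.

59

Count nodes per top-level branch (shared prefixes stored once):
  'l'-branch (lin, linpa): 5 nodes
  'm'-branch (mordemorbel, morka, mormor, morne, mortor): 21 nodes
  'n'-branch (nekamorromor, nekanelupa, nekasar): 21 nodes
  'r'-branch (runvi): 5 nodes
  's'-branch (so): 2 nodes
  't'-branch (tator): 5 nodes
Sum: 59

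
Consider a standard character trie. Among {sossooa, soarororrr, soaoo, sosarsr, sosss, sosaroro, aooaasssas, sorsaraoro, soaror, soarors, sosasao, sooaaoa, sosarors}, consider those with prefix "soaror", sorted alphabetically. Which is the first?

Words with prefix "soaror", in lexicographic order: "soaror", "soarororrr", "soarors"
The 1st is soaror.

soaror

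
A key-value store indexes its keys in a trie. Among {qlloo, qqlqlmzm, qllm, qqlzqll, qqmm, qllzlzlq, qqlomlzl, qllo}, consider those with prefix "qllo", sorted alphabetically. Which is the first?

Words with prefix "qllo", in lexicographic order: "qllo", "qlloo"
The 1st is qllo.

qllo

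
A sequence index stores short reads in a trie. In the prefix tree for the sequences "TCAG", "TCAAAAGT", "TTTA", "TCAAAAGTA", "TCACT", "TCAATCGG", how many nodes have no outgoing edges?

A leaf is a node with no children — equivalently, the end of a word that is not a proper prefix of any other stored word.
Those words: "TCAAAAGTA", "TCAATCGG", "TCACT", "TCAG", "TTTA"
Leaf count: 5

5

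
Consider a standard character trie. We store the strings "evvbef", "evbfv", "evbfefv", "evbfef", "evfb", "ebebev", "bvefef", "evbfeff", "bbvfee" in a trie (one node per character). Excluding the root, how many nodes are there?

31

Insert word by word; a character creates a node only if that edge doesn't already exist:
  "evvbef" → 6 new (e, v, v, b, e, f)
  "evbfv" → prefix "ev" already present; 3 new (b, f, v)
  "evbfefv" → prefix "evbf" already present; 3 new (e, f, v)
  "evbfef" → prefix "evbfef" already present; 0 new (none)
  "evfb" → prefix "ev" already present; 2 new (f, b)
  "ebebev" → prefix "e" already present; 5 new (b, e, b, e, v)
  "bvefef" → 6 new (b, v, e, f, e, f)
  "evbfeff" → prefix "evbfef" already present; 1 new (f)
  "bbvfee" → prefix "b" already present; 5 new (b, v, f, e, e)
Total nodes = 6 + 3 + 3 + 0 + 2 + 5 + 6 + 1 + 5 = 31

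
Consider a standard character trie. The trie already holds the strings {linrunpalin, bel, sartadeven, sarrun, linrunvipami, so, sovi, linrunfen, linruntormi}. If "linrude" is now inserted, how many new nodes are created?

"linru" is already a path in the trie; the remaining "de" must be added.
So 7 − 5 = 2 new nodes.

2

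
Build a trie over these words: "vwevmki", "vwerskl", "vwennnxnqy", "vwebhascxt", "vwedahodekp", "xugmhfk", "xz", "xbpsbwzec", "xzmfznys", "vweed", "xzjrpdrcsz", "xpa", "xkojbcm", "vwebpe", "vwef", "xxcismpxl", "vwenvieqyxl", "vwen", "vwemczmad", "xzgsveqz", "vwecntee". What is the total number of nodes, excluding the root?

Insert word by word; a character creates a node only if that edge doesn't already exist:
  "vwevmki" → 7 new (v, w, e, v, m, k, i)
  "vwerskl" → prefix "vwe" already present; 4 new (r, s, k, l)
  "vwennnxnqy" → prefix "vwe" already present; 7 new (n, n, n, x, n, q, y)
  "vwebhascxt" → prefix "vwe" already present; 7 new (b, h, a, s, c, x, t)
  "vwedahodekp" → prefix "vwe" already present; 8 new (d, a, h, o, d, e, k, p)
  "xugmhfk" → 7 new (x, u, g, m, h, f, k)
  "xz" → prefix "x" already present; 1 new (z)
  "xbpsbwzec" → prefix "x" already present; 8 new (b, p, s, b, w, z, e, c)
  "xzmfznys" → prefix "xz" already present; 6 new (m, f, z, n, y, s)
  "vweed" → prefix "vwe" already present; 2 new (e, d)
  "xzjrpdrcsz" → prefix "xz" already present; 8 new (j, r, p, d, r, c, s, z)
  "xpa" → prefix "x" already present; 2 new (p, a)
  "xkojbcm" → prefix "x" already present; 6 new (k, o, j, b, c, m)
  "vwebpe" → prefix "vweb" already present; 2 new (p, e)
  "vwef" → prefix "vwe" already present; 1 new (f)
  "xxcismpxl" → prefix "x" already present; 8 new (x, c, i, s, m, p, x, l)
  "vwenvieqyxl" → prefix "vwen" already present; 7 new (v, i, e, q, y, x, l)
  "vwen" → prefix "vwen" already present; 0 new (none)
  "vwemczmad" → prefix "vwe" already present; 6 new (m, c, z, m, a, d)
  "xzgsveqz" → prefix "xz" already present; 6 new (g, s, v, e, q, z)
  "vwecntee" → prefix "vwe" already present; 5 new (c, n, t, e, e)
Total nodes = 7 + 4 + 7 + 7 + 8 + 7 + 1 + 8 + 6 + 2 + 8 + 2 + 6 + 2 + 1 + 8 + 7 + 0 + 6 + 6 + 5 = 108

108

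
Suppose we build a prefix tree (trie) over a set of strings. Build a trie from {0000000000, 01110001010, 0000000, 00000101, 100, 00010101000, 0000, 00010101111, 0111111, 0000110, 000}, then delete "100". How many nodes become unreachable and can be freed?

3

After clearing the end-marker at "100", prune upward until reaching a node still needed by another word.
No other word shares any prefix with "100", so all 3 of its nodes go.
Nodes removed: 3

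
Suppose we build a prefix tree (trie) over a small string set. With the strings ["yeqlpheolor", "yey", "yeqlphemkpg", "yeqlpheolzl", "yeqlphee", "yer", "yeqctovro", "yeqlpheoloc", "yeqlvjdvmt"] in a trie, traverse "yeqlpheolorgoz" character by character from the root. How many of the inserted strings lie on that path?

1

Walk "yeqlpheolorgoz" from the root; an end-of-word marker is hit whenever a stored word is a prefix of "yeqlpheolorgoz".
Prefixes of the query that are stored words: "yeqlpheolor"
Count: 1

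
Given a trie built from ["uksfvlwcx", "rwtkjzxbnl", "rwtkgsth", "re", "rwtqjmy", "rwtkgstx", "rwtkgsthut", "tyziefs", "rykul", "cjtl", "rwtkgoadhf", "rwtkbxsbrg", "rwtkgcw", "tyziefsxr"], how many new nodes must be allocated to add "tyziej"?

Walking "tyziej" from the root, the first 5 characters ("tyzie") follow existing edges; "j" is the first miss.
Each of the 1 remaining characters creates one node.

1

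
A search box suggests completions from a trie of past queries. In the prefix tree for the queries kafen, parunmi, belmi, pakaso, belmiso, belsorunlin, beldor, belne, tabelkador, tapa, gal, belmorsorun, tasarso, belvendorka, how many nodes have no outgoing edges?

13

Leaves are exactly the stored words that no other stored word extends.
Those words: "beldor", "belmiso", "belmorsorun", "belne", "belsorunlin", "belvendorka", "gal", "kafen", "pakaso", "parunmi", "tabelkador", "tapa", "tasarso"
Leaf count: 13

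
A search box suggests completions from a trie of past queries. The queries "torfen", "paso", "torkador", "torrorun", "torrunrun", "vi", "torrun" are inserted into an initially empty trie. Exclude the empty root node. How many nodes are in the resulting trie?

27

Trace insertions, counting only characters that open a new branch:
  "torfen" → 6 new (t, o, r, f, e, n)
  "paso" → 4 new (p, a, s, o)
  "torkador" → prefix "tor" already present; 5 new (k, a, d, o, r)
  "torrorun" → prefix "tor" already present; 5 new (r, o, r, u, n)
  "torrunrun" → prefix "torr" already present; 5 new (u, n, r, u, n)
  "vi" → 2 new (v, i)
  "torrun" → prefix "torrun" already present; 0 new (none)
Total nodes = 6 + 4 + 5 + 5 + 5 + 2 + 0 = 27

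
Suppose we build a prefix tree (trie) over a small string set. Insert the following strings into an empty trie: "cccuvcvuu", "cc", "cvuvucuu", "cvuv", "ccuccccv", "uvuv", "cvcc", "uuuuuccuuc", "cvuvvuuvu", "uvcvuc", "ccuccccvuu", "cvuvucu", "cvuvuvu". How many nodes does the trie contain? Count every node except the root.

50

Trace insertions, counting only characters that open a new branch:
  "cccuvcvuu" → 9 new (c, c, c, u, v, c, v, u, u)
  "cc" → prefix "cc" already present; 0 new (none)
  "cvuvucuu" → prefix "c" already present; 7 new (v, u, v, u, c, u, u)
  "cvuv" → prefix "cvuv" already present; 0 new (none)
  "ccuccccv" → prefix "cc" already present; 6 new (u, c, c, c, c, v)
  "uvuv" → 4 new (u, v, u, v)
  "cvcc" → prefix "cv" already present; 2 new (c, c)
  "uuuuuccuuc" → prefix "u" already present; 9 new (u, u, u, u, c, c, u, u, c)
  "cvuvvuuvu" → prefix "cvuv" already present; 5 new (v, u, u, v, u)
  "uvcvuc" → prefix "uv" already present; 4 new (c, v, u, c)
  "ccuccccvuu" → prefix "ccuccccv" already present; 2 new (u, u)
  "cvuvucu" → prefix "cvuvucu" already present; 0 new (none)
  "cvuvuvu" → prefix "cvuvu" already present; 2 new (v, u)
Total nodes = 9 + 0 + 7 + 0 + 6 + 4 + 2 + 9 + 5 + 4 + 2 + 0 + 2 = 50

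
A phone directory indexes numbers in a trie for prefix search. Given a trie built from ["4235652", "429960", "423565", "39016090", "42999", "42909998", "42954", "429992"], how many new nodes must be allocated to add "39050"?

"390" is already a path in the trie; the remaining "50" must be added.
Each of the 2 remaining characters creates one node.

2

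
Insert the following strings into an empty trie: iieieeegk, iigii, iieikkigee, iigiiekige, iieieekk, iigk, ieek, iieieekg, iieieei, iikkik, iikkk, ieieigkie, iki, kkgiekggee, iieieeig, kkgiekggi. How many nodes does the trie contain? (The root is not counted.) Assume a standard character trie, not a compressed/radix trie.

For each word, the new-node count is its length minus the longest prefix already in the trie:
  "iieieeegk" → 9 new (i, i, e, i, e, e, e, g, k)
  "iigii" → prefix "ii" already present; 3 new (g, i, i)
  "iieikkigee" → prefix "iiei" already present; 6 new (k, k, i, g, e, e)
  "iigiiekige" → prefix "iigii" already present; 5 new (e, k, i, g, e)
  "iieieekk" → prefix "iieiee" already present; 2 new (k, k)
  "iigk" → prefix "iig" already present; 1 new (k)
  "ieek" → prefix "i" already present; 3 new (e, e, k)
  "iieieekg" → prefix "iieieek" already present; 1 new (g)
  "iieieei" → prefix "iieiee" already present; 1 new (i)
  "iikkik" → prefix "ii" already present; 4 new (k, k, i, k)
  "iikkk" → prefix "iikk" already present; 1 new (k)
  "ieieigkie" → prefix "ie" already present; 7 new (i, e, i, g, k, i, e)
  "iki" → prefix "i" already present; 2 new (k, i)
  "kkgiekggee" → 10 new (k, k, g, i, e, k, g, g, e, e)
  "iieieeig" → prefix "iieieei" already present; 1 new (g)
  "kkgiekggi" → prefix "kkgiekgg" already present; 1 new (i)
Total nodes = 9 + 3 + 6 + 5 + 2 + 1 + 3 + 1 + 1 + 4 + 1 + 7 + 2 + 10 + 1 + 1 = 57

57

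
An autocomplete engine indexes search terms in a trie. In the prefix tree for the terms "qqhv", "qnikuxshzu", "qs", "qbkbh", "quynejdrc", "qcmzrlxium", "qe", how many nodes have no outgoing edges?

7

Leaves are exactly the stored words that no other stored word extends.
Those words: "qbkbh", "qcmzrlxium", "qe", "qnikuxshzu", "qqhv", "qs", "quynejdrc"
Leaf count: 7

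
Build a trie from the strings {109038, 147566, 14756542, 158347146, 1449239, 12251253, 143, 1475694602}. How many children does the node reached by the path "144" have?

1

The children of the "144" node are the distinct next characters among strings starting with "144".
Distinct next characters after "144": 9.
That node has 1 child edge.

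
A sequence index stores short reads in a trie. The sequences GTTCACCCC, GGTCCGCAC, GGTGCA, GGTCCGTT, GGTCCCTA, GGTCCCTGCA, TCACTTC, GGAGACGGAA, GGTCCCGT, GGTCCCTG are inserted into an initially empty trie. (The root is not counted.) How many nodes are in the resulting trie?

45

For each word, the new-node count is its length minus the longest prefix already in the trie:
  "GTTCACCCC" → 9 new (G, T, T, C, A, C, C, C, C)
  "GGTCCGCAC" → prefix "G" already present; 8 new (G, T, C, C, G, C, A, C)
  "GGTGCA" → prefix "GGT" already present; 3 new (G, C, A)
  "GGTCCGTT" → prefix "GGTCCG" already present; 2 new (T, T)
  "GGTCCCTA" → prefix "GGTCC" already present; 3 new (C, T, A)
  "GGTCCCTGCA" → prefix "GGTCCCT" already present; 3 new (G, C, A)
  "TCACTTC" → 7 new (T, C, A, C, T, T, C)
  "GGAGACGGAA" → prefix "GG" already present; 8 new (A, G, A, C, G, G, A, A)
  "GGTCCCGT" → prefix "GGTCCC" already present; 2 new (G, T)
  "GGTCCCTG" → prefix "GGTCCCTG" already present; 0 new (none)
Total nodes = 9 + 8 + 3 + 2 + 3 + 3 + 7 + 8 + 2 + 0 = 45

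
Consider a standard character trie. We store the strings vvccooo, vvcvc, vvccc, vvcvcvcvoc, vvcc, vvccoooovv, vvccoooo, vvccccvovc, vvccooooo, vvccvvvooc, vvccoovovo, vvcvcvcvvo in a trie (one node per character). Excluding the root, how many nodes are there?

Trace insertions, counting only characters that open a new branch:
  "vvccooo" → 7 new (v, v, c, c, o, o, o)
  "vvcvc" → prefix "vvc" already present; 2 new (v, c)
  "vvccc" → prefix "vvcc" already present; 1 new (c)
  "vvcvcvcvoc" → prefix "vvcvc" already present; 5 new (v, c, v, o, c)
  "vvcc" → prefix "vvcc" already present; 0 new (none)
  "vvccoooovv" → prefix "vvccooo" already present; 3 new (o, v, v)
  "vvccoooo" → prefix "vvccoooo" already present; 0 new (none)
  "vvccccvovc" → prefix "vvccc" already present; 5 new (c, v, o, v, c)
  "vvccooooo" → prefix "vvccoooo" already present; 1 new (o)
  "vvccvvvooc" → prefix "vvcc" already present; 6 new (v, v, v, o, o, c)
  "vvccoovovo" → prefix "vvccoo" already present; 4 new (v, o, v, o)
  "vvcvcvcvvo" → prefix "vvcvcvcv" already present; 2 new (v, o)
Total nodes = 7 + 2 + 1 + 5 + 0 + 3 + 0 + 5 + 1 + 6 + 4 + 2 = 36

36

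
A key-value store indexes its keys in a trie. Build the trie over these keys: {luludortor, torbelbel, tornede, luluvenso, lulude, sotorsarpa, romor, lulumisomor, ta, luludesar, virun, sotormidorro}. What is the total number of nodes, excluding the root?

67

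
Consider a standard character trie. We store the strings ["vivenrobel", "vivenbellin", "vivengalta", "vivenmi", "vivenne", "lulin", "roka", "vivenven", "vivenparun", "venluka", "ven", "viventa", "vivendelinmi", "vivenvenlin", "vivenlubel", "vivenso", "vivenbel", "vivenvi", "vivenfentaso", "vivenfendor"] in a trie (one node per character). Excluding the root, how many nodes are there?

78

For each word, the new-node count is its length minus the longest prefix already in the trie:
  "vivenrobel" → 10 new (v, i, v, e, n, r, o, b, e, l)
  "vivenbellin" → prefix "viven" already present; 6 new (b, e, l, l, i, n)
  "vivengalta" → prefix "viven" already present; 5 new (g, a, l, t, a)
  "vivenmi" → prefix "viven" already present; 2 new (m, i)
  "vivenne" → prefix "viven" already present; 2 new (n, e)
  "lulin" → 5 new (l, u, l, i, n)
  "roka" → 4 new (r, o, k, a)
  "vivenven" → prefix "viven" already present; 3 new (v, e, n)
  "vivenparun" → prefix "viven" already present; 5 new (p, a, r, u, n)
  "venluka" → prefix "v" already present; 6 new (e, n, l, u, k, a)
  "ven" → prefix "ven" already present; 0 new (none)
  "viventa" → prefix "viven" already present; 2 new (t, a)
  "vivendelinmi" → prefix "viven" already present; 7 new (d, e, l, i, n, m, i)
  "vivenvenlin" → prefix "vivenven" already present; 3 new (l, i, n)
  "vivenlubel" → prefix "viven" already present; 5 new (l, u, b, e, l)
  "vivenso" → prefix "viven" already present; 2 new (s, o)
  "vivenbel" → prefix "vivenbel" already present; 0 new (none)
  "vivenvi" → prefix "vivenv" already present; 1 new (i)
  "vivenfentaso" → prefix "viven" already present; 7 new (f, e, n, t, a, s, o)
  "vivenfendor" → prefix "vivenfen" already present; 3 new (d, o, r)
Total nodes = 10 + 6 + 5 + 2 + 2 + 5 + 4 + 3 + 5 + 6 + 0 + 2 + 7 + 3 + 5 + 2 + 0 + 1 + 7 + 3 = 78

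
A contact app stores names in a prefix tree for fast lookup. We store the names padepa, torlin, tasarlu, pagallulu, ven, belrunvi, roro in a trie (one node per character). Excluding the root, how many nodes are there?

40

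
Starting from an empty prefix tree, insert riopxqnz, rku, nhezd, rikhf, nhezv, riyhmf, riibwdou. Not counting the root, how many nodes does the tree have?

29

Count nodes per top-level branch (shared prefixes stored once):
  'n'-branch (nhezd, nhezv): 6 nodes
  'r'-branch (riibwdou, rikhf, riopxqnz, riyhmf, rku): 23 nodes
Sum: 29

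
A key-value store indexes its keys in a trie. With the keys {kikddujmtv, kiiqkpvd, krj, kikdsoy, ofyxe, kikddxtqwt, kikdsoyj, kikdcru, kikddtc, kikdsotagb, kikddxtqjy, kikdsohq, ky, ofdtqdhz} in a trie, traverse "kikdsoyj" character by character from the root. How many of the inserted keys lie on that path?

2

Walk "kikdsoyj" from the root; an end-of-word marker is hit whenever a stored word is a prefix of "kikdsoyj".
Prefixes of the query that are stored words: "kikdsoy", "kikdsoyj"
Count: 2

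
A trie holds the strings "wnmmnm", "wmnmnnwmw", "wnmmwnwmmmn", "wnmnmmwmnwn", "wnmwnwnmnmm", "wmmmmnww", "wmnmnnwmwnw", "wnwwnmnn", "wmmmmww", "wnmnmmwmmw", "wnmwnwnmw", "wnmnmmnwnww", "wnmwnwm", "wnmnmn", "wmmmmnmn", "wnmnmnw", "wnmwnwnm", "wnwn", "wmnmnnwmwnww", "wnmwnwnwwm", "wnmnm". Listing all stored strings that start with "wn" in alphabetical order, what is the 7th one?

Filter for "wn…" and sort: "wnmmnm", "wnmmwnwmmmn", "wnmnm", "wnmnmmnwnww", "wnmnmmwmmw", "wnmnmmwmnwn", "wnmnmn", "wnmnmnw", "wnmwnwm", "wnmwnwnm", "wnmwnwnmnmm", "wnmwnwnmw", "wnmwnwnwwm", "wnwn", "wnwwnmnn"
Position 7: wnmnmn

wnmnmn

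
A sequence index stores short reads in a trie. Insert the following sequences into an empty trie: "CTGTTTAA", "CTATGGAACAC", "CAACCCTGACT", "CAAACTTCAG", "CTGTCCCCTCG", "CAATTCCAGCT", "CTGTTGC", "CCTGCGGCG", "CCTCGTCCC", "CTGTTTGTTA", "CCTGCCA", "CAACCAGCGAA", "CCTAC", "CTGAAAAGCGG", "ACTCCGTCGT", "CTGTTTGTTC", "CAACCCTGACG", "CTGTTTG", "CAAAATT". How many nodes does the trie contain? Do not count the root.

102

Count nodes per top-level branch (shared prefixes stored once):
  'A'-branch (ACTCCGTCGT): 10 nodes
  'C'-branch (CAAAATT, CAAACTTCAG, CAACCAGCGAA, CAACCCTGACG, CAACCCTGACT, CAATTCCAGCT, CCTAC, CCTCGTCCC, CCTGCCA, CCTGCGGCG, CTATGGAACAC, CTGAAAAGCGG, CTGTCCCCTCG, CTGTTGC, CTGTTTAA, CTGTTTG, CTGTTTGTTA, CTGTTTGTTC): 92 nodes
Sum: 102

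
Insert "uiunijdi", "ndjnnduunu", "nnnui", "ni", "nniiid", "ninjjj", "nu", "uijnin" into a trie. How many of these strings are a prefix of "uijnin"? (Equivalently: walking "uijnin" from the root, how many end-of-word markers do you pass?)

1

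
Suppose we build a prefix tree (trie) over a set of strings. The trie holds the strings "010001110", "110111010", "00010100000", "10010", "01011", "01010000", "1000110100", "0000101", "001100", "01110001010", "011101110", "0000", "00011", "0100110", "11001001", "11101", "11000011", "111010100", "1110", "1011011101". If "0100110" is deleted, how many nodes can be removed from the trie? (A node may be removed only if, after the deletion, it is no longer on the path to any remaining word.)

3

After clearing the end-marker at "0100110", prune upward until reaching a node still needed by another word.
The suffix "110" (3 nodes) is used only by "0100110"; the node for "0100" still has the child "0", so pruning stops there.
Nodes removed: 3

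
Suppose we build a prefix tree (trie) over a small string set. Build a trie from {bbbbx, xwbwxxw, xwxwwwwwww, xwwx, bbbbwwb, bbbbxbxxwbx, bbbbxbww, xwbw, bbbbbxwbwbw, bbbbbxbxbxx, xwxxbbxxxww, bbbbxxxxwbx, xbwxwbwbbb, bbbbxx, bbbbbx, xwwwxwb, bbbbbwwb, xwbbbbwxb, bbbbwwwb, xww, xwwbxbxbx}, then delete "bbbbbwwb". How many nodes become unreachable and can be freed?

3

After clearing the end-marker at "bbbbbwwb", prune upward until reaching a node still needed by another word.
The suffix "wwb" (3 nodes) is used only by "bbbbbwwb"; the node for "bbbbb" still has the child "x", so pruning stops there.
Nodes removed: 3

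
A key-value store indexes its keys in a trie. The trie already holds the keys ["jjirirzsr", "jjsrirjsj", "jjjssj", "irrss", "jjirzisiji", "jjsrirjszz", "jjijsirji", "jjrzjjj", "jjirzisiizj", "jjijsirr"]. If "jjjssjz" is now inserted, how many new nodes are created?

1

Walking "jjjssjz" from the root, the first 6 characters ("jjjssj") follow existing edges; "z" is the first miss.
So 7 − 6 = 1 new nodes.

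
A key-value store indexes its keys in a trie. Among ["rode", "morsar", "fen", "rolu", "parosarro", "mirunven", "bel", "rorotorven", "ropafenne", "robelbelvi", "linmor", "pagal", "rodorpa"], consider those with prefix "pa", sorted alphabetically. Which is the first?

pagal

DFS of the "pa" subtree visits, in order: "pagal", "parosarro"
Position 1: pagal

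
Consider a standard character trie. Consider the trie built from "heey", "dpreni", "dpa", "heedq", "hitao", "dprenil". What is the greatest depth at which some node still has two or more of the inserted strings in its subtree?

Equivalently: take the maximum, over all pairs, of their longest common prefix length.
e.g. "dpreni" and "dprenil" share the prefix "dpreni" of length 6; no pair shares a longer one.
Longest shared-prefix length: 6

6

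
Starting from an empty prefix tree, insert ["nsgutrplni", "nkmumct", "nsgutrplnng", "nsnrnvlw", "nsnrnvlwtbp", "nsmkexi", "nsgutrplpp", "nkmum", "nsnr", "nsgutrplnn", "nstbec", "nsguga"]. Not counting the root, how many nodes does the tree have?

40

Count nodes per top-level branch (shared prefixes stored once):
  'n'-branch (nkmum, nkmumct, nsguga, nsgutrplni, nsgutrplnn, nsgutrplnng, nsgutrplpp, nsmkexi, nsnr, nsnrnvlw, nsnrnvlwtbp, nstbec): 40 nodes
Sum: 40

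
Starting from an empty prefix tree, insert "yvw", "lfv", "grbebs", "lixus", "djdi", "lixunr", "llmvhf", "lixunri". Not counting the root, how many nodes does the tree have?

28

Count nodes per top-level branch (shared prefixes stored once):
  'd'-branch (djdi): 4 nodes
  'g'-branch (grbebs): 6 nodes
  'l'-branch (lfv, lixunr, lixunri, lixus, llmvhf): 15 nodes
  'y'-branch (yvw): 3 nodes
Sum: 28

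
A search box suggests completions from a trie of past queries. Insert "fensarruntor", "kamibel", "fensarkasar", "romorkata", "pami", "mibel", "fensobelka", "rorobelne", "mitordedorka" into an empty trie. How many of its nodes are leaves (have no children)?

9

Leaves are exactly the stored words that no other stored word extends.
Those words: "fensarkasar", "fensarruntor", "fensobelka", "kamibel", "mibel", "mitordedorka", "pami", "romorkata", "rorobelne"
Leaf count: 9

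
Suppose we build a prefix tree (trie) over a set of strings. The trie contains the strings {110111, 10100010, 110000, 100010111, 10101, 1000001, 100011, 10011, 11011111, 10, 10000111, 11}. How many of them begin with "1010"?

Traverse to the node for "1010", then collect every word in that subtree.
Words under "1010": 10100010, 10101
Count: 2

2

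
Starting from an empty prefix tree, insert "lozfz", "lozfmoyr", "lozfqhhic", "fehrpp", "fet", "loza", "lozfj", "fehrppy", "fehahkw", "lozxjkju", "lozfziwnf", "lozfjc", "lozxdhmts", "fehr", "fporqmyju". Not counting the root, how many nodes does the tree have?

Trace insertions, counting only characters that open a new branch:
  "lozfz" → 5 new (l, o, z, f, z)
  "lozfmoyr" → prefix "lozf" already present; 4 new (m, o, y, r)
  "lozfqhhic" → prefix "lozf" already present; 5 new (q, h, h, i, c)
  "fehrpp" → 6 new (f, e, h, r, p, p)
  "fet" → prefix "fe" already present; 1 new (t)
  "loza" → prefix "loz" already present; 1 new (a)
  "lozfj" → prefix "lozf" already present; 1 new (j)
  "fehrppy" → prefix "fehrpp" already present; 1 new (y)
  "fehahkw" → prefix "feh" already present; 4 new (a, h, k, w)
  "lozxjkju" → prefix "loz" already present; 5 new (x, j, k, j, u)
  "lozfziwnf" → prefix "lozfz" already present; 4 new (i, w, n, f)
  "lozfjc" → prefix "lozfj" already present; 1 new (c)
  "lozxdhmts" → prefix "lozx" already present; 5 new (d, h, m, t, s)
  "fehr" → prefix "fehr" already present; 0 new (none)
  "fporqmyju" → prefix "f" already present; 8 new (p, o, r, q, m, y, j, u)
Total nodes = 5 + 4 + 5 + 6 + 1 + 1 + 1 + 1 + 4 + 5 + 4 + 1 + 5 + 0 + 8 = 51

51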